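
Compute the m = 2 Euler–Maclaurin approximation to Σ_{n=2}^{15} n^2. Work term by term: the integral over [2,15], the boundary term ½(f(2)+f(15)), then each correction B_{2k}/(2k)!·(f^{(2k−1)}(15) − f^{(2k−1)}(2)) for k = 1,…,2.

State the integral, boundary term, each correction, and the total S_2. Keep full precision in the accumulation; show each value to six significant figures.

Integral: ∫_2^15 x^2 dx = 1122.33.
Endpoint term: (f(2) + f(15))/2 = (4.00000 + 225.000)/2 = 114.500.
So far: 1236.83.
Correction k=1: B_{2}/2! · (f^{(1)}(15) − f^{(1)}(2)) = 1/12 · (30.0000 − 4.00000) = 2.16667.
After k=1: 1239.00.
Correction k=2: B_{4}/4! · (f^{(3)}(15) − f^{(3)}(2)) = −1/720 · (0.00000 − 0.00000) = 0.00000.

S_2 ≈ 1239.00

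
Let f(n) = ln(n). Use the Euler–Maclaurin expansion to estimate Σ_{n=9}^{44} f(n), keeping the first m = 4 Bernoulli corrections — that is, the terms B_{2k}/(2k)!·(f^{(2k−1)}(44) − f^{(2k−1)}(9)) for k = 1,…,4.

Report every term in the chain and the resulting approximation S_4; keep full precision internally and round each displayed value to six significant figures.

The integral term ∫_9^44 ln(x) dx = 111.729.
½[f(9) + f(44)] = ½[2.19722 + 3.78419] = 2.99071.
Integral + boundary = 114.720.
Correction k=1: B_{2}/2! · (f^{(1)}(44) − f^{(1)}(9)) = 1/12 · (0.0227273 − 0.111111) = -0.00736532.
Running total after k=1: 114.713.
Correction k=2: B_{4}/4! · (f^{(3)}(44) − f^{(3)}(9)) = −1/720 · (2.34786e-05 − 0.00274348) = 3.77779e-06.
Running total after k=2: 114.713.
Correction k=3: B_{6}/6! · (f^{(5)}(44) − f^{(5)}(9)) = 1/30240 · (1.45528e-07 − 0.000406442) = -1.34357e-08.
Running total after k=3: 114.713.
Correction k=4: B_{8}/8! · (f^{(7)}(44) − f^{(7)}(9)) = −1/1209600 · (2.25509e-09 − 0.000150534) = 1.24448e-10.

S_4 ≈ 114.713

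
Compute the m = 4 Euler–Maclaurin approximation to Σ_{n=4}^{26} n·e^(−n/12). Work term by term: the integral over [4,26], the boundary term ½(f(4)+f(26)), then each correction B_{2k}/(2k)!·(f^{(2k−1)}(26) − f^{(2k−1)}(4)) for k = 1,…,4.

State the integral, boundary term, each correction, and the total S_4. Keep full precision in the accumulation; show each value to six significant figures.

The integral term ∫_4^26 x·e^(−x/12) dx = 85.3352.
Endpoint term: (f(4) + f(26))/2 = (2.86613 + 2.97853)/2 = 2.92233.
Integral + boundary = 88.2575.
Order-1 term: 1/12 · (-0.133652 − 0.477688) = -0.0509450.
Partial sum through k=1: 88.2066.
Order-2 term: −1/720 · (0.000662956 − 0.0132691) = 1.75085e-05.
Partial sum through k=2: 88.2066.
Order-3 term: 1/30240 · (1.56531e-05 − 0.000161256) = -4.81492e-09.
Partial sum through k=3: 88.2066.
Order-4 term: −1/1209600 · (1.85433e-07 − 1.59977e-06) = 1.16926e-12.

S_4 ≈ 88.2066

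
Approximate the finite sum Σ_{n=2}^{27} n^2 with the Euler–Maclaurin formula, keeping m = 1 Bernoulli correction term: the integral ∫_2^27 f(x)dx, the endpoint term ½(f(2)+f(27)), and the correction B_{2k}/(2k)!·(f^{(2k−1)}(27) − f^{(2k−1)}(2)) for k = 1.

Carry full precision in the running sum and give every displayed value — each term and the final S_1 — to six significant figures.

The integral term ∫_2^27 x^2 dx = 6558.33.
½[f(2) + f(27)] = ½[4.00000 + 729.000] = 366.500.
Integral + boundary = 6924.83.
k=1: B_{2}/(2)! × [f^{(1)}(27) − f^{(1)}(2)] = 1/12 × (54.0000 − 4.00000) = 4.16667.

S_1 ≈ 6929.00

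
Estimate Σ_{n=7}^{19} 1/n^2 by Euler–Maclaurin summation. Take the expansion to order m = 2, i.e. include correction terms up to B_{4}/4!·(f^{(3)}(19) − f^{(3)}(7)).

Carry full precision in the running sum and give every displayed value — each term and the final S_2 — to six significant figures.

S_2 ≈ 0.102274

Integral: ∫_7^19 1/x^2 dx = 0.0902256.
Endpoint term: (f(7) + f(19))/2 = (0.0204082 + 0.00277008)/2 = 0.0115891.
Running total after boundary: 0.101815.
k=1: B_{2}/(2)! × [f^{(1)}(19) − f^{(1)}(7)] = 1/12 × (-0.000291588 − (-0.00583090)) = 0.000461610.
Partial sum through k=1: 0.102276.
k=2: B_{4}/(4)! × [f^{(3)}(19) − f^{(3)}(7)] = −1/720 × (-9.69267e-06 − (-0.00142798)) = -1.96984e-06.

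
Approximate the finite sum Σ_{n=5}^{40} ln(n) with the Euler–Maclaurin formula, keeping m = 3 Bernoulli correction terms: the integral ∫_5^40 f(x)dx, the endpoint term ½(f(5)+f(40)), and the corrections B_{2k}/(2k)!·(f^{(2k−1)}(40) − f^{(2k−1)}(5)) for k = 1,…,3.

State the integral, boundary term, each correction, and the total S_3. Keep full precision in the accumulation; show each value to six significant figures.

S_3 ≈ 107.143

∫_5^40 ln(x) dx evaluates to 104.508.
½[f(5) + f(40)] = ½[1.60944 + 3.68888] = 2.64916.
Running total after boundary: 107.157.
Order-1 term: 1/12 · (0.0250000 − 0.200000) = -0.0145833.
Running total after k=1: 107.143.
Order-2 term: −1/720 · (3.12500e-05 − 0.0160000) = 2.21788e-05.
Running total after k=2: 107.143.
Order-3 term: 1/30240 · (2.34375e-07 − 0.00768000) = -2.53961e-07.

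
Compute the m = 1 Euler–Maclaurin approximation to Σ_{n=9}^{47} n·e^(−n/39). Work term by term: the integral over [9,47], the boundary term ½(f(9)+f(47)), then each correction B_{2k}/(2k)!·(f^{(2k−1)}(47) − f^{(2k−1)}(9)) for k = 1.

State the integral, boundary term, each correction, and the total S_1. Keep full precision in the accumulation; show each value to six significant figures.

S_1 ≈ 491.744

∫_9^47 x·e^(−x/39) dx evaluates to 481.185.
Endpoint term: (f(9) + f(47))/2 = (7.14530 + 14.0837)/2 = 10.6145.
Integral + boundary = 491.800.
Correction k=1: B_{2}/2! · (f^{(1)}(47) − f^{(1)}(9)) = 1/12 · (-0.0614674 − 0.610710) = -0.0560148.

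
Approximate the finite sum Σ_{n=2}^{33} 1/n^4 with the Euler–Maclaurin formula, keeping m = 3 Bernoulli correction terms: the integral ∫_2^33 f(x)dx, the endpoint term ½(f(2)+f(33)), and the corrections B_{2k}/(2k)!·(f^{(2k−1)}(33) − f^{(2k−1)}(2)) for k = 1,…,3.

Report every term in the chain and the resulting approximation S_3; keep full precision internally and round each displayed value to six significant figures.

S_3 ≈ 0.0824564

∫_2^33 1/x^4 dx evaluates to 0.0416574.
Endpoint term: (f(2) + f(33))/2 = (0.0625000 + 8.43226e-07)/2 = 0.0312504.
Running total after boundary: 0.0729078.
Correction k=1: B_{2}/2! · (f^{(1)}(33) − f^{(1)}(2)) = 1/12 · (-1.02209e-07 − (-0.125000)) = 0.0104167.
After k=1: 0.0833245.
Correction k=2: B_{4}/4! · (f^{(3)}(33) − f^{(3)}(2)) = −1/720 · (-2.81568e-09 − (-0.937500)) = -0.00130208.
After k=2: 0.0820224.
Correction k=3: B_{6}/6! · (f^{(5)}(33) − f^{(5)}(2)) = 1/30240 · (-1.44792e-10 − (-13.1250)) = 0.000434028.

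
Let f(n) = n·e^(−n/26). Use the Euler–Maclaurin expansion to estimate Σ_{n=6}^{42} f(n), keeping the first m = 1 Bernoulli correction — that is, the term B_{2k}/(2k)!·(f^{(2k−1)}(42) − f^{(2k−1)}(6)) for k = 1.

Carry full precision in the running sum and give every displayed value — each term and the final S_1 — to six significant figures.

Integral: ∫_6^42 x·e^(−x/26) dx = 309.040.
Endpoint term: (f(6) + f(42))/2 = (4.76354 + 8.35020)/2 = 6.55687.
So far: 315.597.
Order-1 term: 1/12 · (-0.122347 − 0.610710) = -0.0610881.

S_1 ≈ 315.536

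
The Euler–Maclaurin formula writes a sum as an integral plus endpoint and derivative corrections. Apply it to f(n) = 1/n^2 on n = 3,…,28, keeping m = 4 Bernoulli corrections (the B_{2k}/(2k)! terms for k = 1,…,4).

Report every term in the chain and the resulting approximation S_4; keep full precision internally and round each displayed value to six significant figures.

The integral term ∫_3^28 1/x^2 dx = 0.297619.
½[f(3) + f(28)] = ½[0.111111 + 0.00127551] = 0.0561933.
So far: 0.353812.
Order-1 term: 1/12 · (-9.11079e-05 − (-0.0740741)) = 0.00616525.
Partial sum through k=1: 0.359978.
Order-2 term: −1/720 · (-1.39451e-06 − (-0.0987654)) = -0.000137172.
Partial sum through k=2: 0.359840.
Order-3 term: 1/30240 · (-5.33613e-08 − (-0.329218)) = 1.08868e-05.
Partial sum through k=3: 0.359851.
Order-4 term: −1/1209600 · (-3.81152e-09 − (-2.04847)) = -1.69351e-06.

S_4 ≈ 0.359850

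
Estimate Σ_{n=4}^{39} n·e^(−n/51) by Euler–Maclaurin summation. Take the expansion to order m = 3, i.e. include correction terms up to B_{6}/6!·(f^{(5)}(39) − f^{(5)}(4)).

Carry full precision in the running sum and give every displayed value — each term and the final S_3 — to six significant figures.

The integral term ∫_4^39 x·e^(−x/51) dx = 456.895.
½[f(4) + f(39)] = ½[3.69826 + 18.1534] = 10.9258.
So far: 467.821.
k=1: B_{2}/(2)! × [f^{(1)}(39) − f^{(1)}(4)] = 1/12 × (0.109523 − 0.852051) = -0.0618773.
Running total after k=1: 467.759.
k=2: B_{4}/(4)! × [f^{(3)}(39) − f^{(3)}(4)] = −1/720 × (0.000400025 − 0.00103852) = 8.86794e-07.
Running total after k=2: 467.759.
k=3: B_{6}/(6)! × [f^{(5)}(39) − f^{(5)}(4)] = 1/30240 × (2.91404e-07 − 6.72606e-07) = -1.26059e-11.

S_3 ≈ 467.759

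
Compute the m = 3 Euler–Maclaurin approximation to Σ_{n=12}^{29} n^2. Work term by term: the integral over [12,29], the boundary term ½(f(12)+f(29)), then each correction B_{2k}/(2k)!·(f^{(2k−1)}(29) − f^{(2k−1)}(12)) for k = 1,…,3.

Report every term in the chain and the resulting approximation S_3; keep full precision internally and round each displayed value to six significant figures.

Integral: ∫_12^29 x^2 dx = 7553.67.
Endpoint term: (f(12) + f(29))/2 = (144.000 + 841.000)/2 = 492.500.
So far: 8046.17.
k=1: B_{2}/(2)! × [f^{(1)}(29) − f^{(1)}(12)] = 1/12 × (58.0000 − 24.0000) = 2.83333.
Partial sum through k=1: 8049.00.
k=2: B_{4}/(4)! × [f^{(3)}(29) − f^{(3)}(12)] = −1/720 × (0.00000 − 0.00000) = 0.00000.
Partial sum through k=2: 8049.00.
k=3: B_{6}/(6)! × [f^{(5)}(29) − f^{(5)}(12)] = 1/30240 × (0.00000 − 0.00000) = 0.00000.

S_3 ≈ 8049.00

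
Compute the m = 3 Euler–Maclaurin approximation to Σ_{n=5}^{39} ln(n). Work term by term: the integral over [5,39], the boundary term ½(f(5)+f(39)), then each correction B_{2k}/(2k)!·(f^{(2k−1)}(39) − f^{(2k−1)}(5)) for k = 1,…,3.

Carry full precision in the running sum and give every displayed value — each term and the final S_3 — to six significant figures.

Integral: ∫_5^39 ln(x) dx = 100.832.
Boundary: ½(f(5) + f(39)) = ½(1.60944 + 3.66356) = 2.63650.
Integral + boundary = 103.468.
Correction k=1: B_{2}/2! · (f^{(1)}(39) − f^{(1)}(5)) = 1/12 · (0.0256410 − 0.200000) = -0.0145299.
Partial sum through k=1: 103.454.
Correction k=2: B_{4}/4! · (f^{(3)}(39) − f^{(3)}(5)) = −1/720 · (3.37160e-05 − 0.0160000) = 2.21754e-05.
Partial sum through k=2: 103.454.
Correction k=3: B_{6}/6! · (f^{(5)}(39) − f^{(5)}(5)) = 1/30240 · (2.66004e-07 − 0.00768000) = -2.53959e-07.

S_3 ≈ 103.454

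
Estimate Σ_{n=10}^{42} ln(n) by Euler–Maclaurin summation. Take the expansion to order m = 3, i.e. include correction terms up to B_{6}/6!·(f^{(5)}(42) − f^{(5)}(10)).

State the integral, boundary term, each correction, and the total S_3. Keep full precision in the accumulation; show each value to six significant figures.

∫_10^42 ln(x) dx evaluates to 101.956.
Endpoint term: (f(10) + f(42))/2 = (2.30259 + 3.73767)/2 = 3.02013.
So far: 104.976.
Order-1 term: 1/12 · (0.0238095 − 0.100000) = -0.00634921.
After k=1: 104.970.
Order-2 term: −1/720 · (2.69949e-05 − 0.00200000) = 2.74028e-06.
After k=2: 104.970.
Order-3 term: 1/30240 · (1.83639e-07 − 0.000240000) = -7.93044e-09.

S_3 ≈ 104.970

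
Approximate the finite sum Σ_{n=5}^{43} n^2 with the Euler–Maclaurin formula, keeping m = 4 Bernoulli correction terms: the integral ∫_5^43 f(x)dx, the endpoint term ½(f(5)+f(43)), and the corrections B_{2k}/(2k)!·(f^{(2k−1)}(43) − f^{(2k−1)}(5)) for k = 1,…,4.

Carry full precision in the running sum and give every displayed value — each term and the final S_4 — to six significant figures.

S_4 ≈ 27404.0

Integral: ∫_5^43 x^2 dx = 26460.7.
Boundary: ½(f(5) + f(43)) = ½(25.0000 + 1849.00) = 937.000.
Running total after boundary: 27397.7.
Correction k=1: B_{2}/2! · (f^{(1)}(43) − f^{(1)}(5)) = 1/12 · (86.0000 − 10.0000) = 6.33333.
Partial sum through k=1: 27404.0.
Correction k=2: B_{4}/4! · (f^{(3)}(43) − f^{(3)}(5)) = −1/720 · (0.00000 − 0.00000) = 0.00000.
Partial sum through k=2: 27404.0.
Correction k=3: B_{6}/6! · (f^{(5)}(43) − f^{(5)}(5)) = 1/30240 · (0.00000 − 0.00000) = 0.00000.
Partial sum through k=3: 27404.0.
Correction k=4: B_{8}/8! · (f^{(7)}(43) − f^{(7)}(5)) = −1/1209600 · (0.00000 − 0.00000) = 0.00000.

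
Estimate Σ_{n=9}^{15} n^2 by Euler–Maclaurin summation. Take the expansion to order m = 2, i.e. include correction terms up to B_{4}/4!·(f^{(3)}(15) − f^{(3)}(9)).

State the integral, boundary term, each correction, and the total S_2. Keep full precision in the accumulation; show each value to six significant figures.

S_2 ≈ 1036.00

Integral: ∫_9^15 x^2 dx = 882.000.
Endpoint term: (f(9) + f(15))/2 = (81.0000 + 225.000)/2 = 153.000.
Integral + boundary = 1035.00.
k=1: B_{2}/(2)! × [f^{(1)}(15) − f^{(1)}(9)] = 1/12 × (30.0000 − 18.0000) = 1.00000.
Partial sum through k=1: 1036.00.
k=2: B_{4}/(4)! × [f^{(3)}(15) − f^{(3)}(9)] = −1/720 × (0.00000 − 0.00000) = 0.00000.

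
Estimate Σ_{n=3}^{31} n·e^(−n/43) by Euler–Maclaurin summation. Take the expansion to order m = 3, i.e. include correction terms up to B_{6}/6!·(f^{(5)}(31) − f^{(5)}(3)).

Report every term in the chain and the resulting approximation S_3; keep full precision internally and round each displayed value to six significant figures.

Integral: ∫_3^31 x·e^(−x/43) dx = 297.298.
Endpoint term: (f(3) + f(31))/2 = (2.79783 + 15.0753)/2 = 8.93656.
So far: 306.235.
Order-1 term: 1/12 · (0.135712 − 0.867545) = -0.0609861.
After k=1: 306.174.
Order-2 term: −1/720 · (0.000599411 − 0.00147797) = 1.22022e-06.
After k=2: 306.174.
Order-3 term: 1/30240 · (6.08667e-07 − 1.34491e-06) = -2.43467e-11.

S_3 ≈ 306.174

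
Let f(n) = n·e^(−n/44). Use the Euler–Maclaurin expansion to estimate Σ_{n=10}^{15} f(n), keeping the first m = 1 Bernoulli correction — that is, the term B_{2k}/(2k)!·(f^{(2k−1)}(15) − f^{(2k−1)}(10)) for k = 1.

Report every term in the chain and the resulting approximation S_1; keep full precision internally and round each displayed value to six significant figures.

∫_10^15 x·e^(−x/44) dx evaluates to 46.8907.
Boundary: ½(f(10) + f(15)) = ½(7.96703 + 10.6669) = 9.31694.
So far: 56.2076.
Order-1 term: 1/12 · (0.468695 − 0.615634) = -0.0122450.

S_1 ≈ 56.1954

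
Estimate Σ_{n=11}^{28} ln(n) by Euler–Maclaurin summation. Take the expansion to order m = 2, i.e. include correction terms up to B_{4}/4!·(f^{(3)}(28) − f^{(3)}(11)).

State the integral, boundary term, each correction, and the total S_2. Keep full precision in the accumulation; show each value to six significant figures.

S_2 ≈ 52.7853

Integral: ∫_11^28 ln(x) dx = 49.9249.
Boundary: ½(f(11) + f(28)) = ½(2.39790 + 3.33220) = 2.86505.
So far: 52.7899.
k=1: B_{2}/(2)! × [f^{(1)}(28) − f^{(1)}(11)] = 1/12 × (0.0357143 − 0.0909091) = -0.00459957.
Running total after k=1: 52.7853.
k=2: B_{4}/(4)! × [f^{(3)}(28) − f^{(3)}(11)] = −1/720 × (9.11079e-05 − 0.00150263) = 1.96045e-06.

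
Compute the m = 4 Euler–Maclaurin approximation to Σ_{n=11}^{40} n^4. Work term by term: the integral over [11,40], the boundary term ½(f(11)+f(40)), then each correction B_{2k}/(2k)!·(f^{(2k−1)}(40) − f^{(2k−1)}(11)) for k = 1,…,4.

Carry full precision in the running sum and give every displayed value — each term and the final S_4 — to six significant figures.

Integral: ∫_11^40 x^4 dx = 2.04478e+07.
½[f(11) + f(40)] = ½[14641.0 + 2.56000e+06] = 1.28732e+06.
Running total after boundary: 2.17351e+07.
Correction k=1: B_{2}/2! · (f^{(1)}(40) − f^{(1)}(11)) = 1/12 · (256000 − 5324.00) = 20889.7.
Partial sum through k=1: 2.17560e+07.
Correction k=2: B_{4}/4! · (f^{(3)}(40) − f^{(3)}(11)) = −1/720 · (960.000 − 264.000) = -0.966667.
Partial sum through k=2: 2.17560e+07.
Correction k=3: B_{6}/6! · (f^{(5)}(40) − f^{(5)}(11)) = 1/30240 · (0.00000 − 0.00000) = 0.00000.
Partial sum through k=3: 2.17560e+07.
Correction k=4: B_{8}/8! · (f^{(7)}(40) − f^{(7)}(11)) = −1/1209600 · (0.00000 − 0.00000) = 0.00000.

S_4 ≈ 2.17560e+07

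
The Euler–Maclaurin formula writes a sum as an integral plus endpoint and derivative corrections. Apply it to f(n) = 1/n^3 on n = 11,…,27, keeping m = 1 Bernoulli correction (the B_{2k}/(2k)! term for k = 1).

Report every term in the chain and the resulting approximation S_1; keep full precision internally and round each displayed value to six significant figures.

The integral term ∫_11^27 1/x^3 dx = 0.00344636.
Endpoint term: (f(11) + f(27))/2 = (0.000751315 + 5.08053e-05)/2 = 0.000401060.
Running total after boundary: 0.00384742.
Correction k=1: B_{2}/2! · (f^{(1)}(27) − f^{(1)}(11)) = 1/12 · (-5.64503e-06 − (-0.000204904)) = 1.66049e-05.

S_1 ≈ 0.00386403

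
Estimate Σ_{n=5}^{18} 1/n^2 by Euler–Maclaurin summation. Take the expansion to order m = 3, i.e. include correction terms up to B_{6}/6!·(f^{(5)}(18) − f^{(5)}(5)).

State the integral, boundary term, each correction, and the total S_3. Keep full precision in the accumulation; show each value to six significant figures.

∫_5^18 1/x^2 dx evaluates to 0.144444.
½[f(5) + f(18)] = ½[0.0400000 + 0.00308642] = 0.0215432.
So far: 0.165988.
k=1: B_{2}/(2)! × [f^{(1)}(18) − f^{(1)}(5)] = 1/12 × (-0.000342936 − (-0.0160000)) = 0.00130476.
Partial sum through k=1: 0.167292.
k=2: B_{4}/(4)! × [f^{(3)}(18) − f^{(3)}(5)] = −1/720 × (-1.27013e-05 − (-0.00768000)) = -1.06490e-05.
Partial sum through k=2: 0.167282.
k=3: B_{6}/(6)! × [f^{(5)}(18) − f^{(5)}(5)] = 1/30240 × (-1.17605e-06 − (-0.00921600)) = 3.04723e-07.

S_3 ≈ 0.167282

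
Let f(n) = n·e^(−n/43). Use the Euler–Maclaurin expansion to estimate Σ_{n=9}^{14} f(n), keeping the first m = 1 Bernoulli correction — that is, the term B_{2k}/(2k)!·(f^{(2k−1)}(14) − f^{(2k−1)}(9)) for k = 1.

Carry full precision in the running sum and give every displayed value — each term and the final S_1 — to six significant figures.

S_1 ≈ 52.5381

Integral: ∫_9^14 x·e^(−x/43) dx = 43.8461.
Endpoint term: (f(9) + f(14))/2 = (7.30035 + 10.1095)/2 = 8.70493.
So far: 52.5510.
Order-1 term: 1/12 · (0.487003 − 0.641374) = -0.0128643.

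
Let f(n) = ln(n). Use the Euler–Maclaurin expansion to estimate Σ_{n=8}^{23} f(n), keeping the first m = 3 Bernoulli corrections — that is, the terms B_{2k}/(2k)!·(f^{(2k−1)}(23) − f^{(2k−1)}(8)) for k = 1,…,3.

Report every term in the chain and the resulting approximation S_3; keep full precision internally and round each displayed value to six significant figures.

Integral: ∫_8^23 ln(x) dx = 40.4808.
½[f(8) + f(23)] = ½[2.07944 + 3.13549] = 2.60747.
So far: 43.0883.
Order-1 term: 1/12 · (0.0434783 − 0.125000) = -0.00679348.
After k=1: 43.0815.
Order-2 term: −1/720 · (0.000164379 − 0.00390625) = 5.19704e-06.
After k=2: 43.0815.
Order-3 term: 1/30240 · (3.72883e-06 − 0.000732422) = -2.40970e-08.

S_3 ≈ 43.0815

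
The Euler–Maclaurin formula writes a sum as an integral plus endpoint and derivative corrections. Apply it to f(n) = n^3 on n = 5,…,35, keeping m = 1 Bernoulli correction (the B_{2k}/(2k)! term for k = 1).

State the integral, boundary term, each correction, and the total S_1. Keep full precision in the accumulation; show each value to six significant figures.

∫_5^35 x^3 dx evaluates to 375000.
Boundary: ½(f(5) + f(35)) = ½(125.000 + 42875.0) = 21500.0.
Integral + boundary = 396500.
Correction k=1: B_{2}/2! · (f^{(1)}(35) − f^{(1)}(5)) = 1/12 · (3675.00 − 75.0000) = 300.000.

S_1 ≈ 396800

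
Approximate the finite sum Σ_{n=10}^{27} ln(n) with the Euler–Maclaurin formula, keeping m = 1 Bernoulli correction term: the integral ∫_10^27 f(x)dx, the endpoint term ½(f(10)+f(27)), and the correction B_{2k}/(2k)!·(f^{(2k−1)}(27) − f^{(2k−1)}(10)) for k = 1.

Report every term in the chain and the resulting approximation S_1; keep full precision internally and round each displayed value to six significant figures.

S_1 ≈ 51.7557

∫_10^27 ln(x) dx evaluates to 48.9617.
½[f(10) + f(27)] = ½[2.30259 + 3.29584] = 2.79921.
So far: 51.7610.
Correction k=1: B_{2}/2! · (f^{(1)}(27) − f^{(1)}(10)) = 1/12 · (0.0370370 − 0.100000) = -0.00524691.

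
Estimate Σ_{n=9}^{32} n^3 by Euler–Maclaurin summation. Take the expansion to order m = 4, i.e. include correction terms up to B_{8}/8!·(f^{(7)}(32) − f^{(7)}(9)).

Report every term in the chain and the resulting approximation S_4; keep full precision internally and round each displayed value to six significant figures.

S_4 ≈ 277488

Integral: ∫_9^32 x^3 dx = 260504.
Endpoint term: (f(9) + f(32))/2 = (729.000 + 32768.0)/2 = 16748.5.
Integral + boundary = 277252.
k=1: B_{2}/(2)! × [f^{(1)}(32) − f^{(1)}(9)] = 1/12 × (3072.00 − 243.000) = 235.750.
Running total after k=1: 277488.
k=2: B_{4}/(4)! × [f^{(3)}(32) − f^{(3)}(9)] = −1/720 × (6.00000 − 6.00000) = 0.00000.
Running total after k=2: 277488.
k=3: B_{6}/(6)! × [f^{(5)}(32) − f^{(5)}(9)] = 1/30240 × (0.00000 − 0.00000) = 0.00000.
Running total after k=3: 277488.
k=4: B_{8}/(8)! × [f^{(7)}(32) − f^{(7)}(9)] = −1/1209600 × (0.00000 − 0.00000) = 0.00000.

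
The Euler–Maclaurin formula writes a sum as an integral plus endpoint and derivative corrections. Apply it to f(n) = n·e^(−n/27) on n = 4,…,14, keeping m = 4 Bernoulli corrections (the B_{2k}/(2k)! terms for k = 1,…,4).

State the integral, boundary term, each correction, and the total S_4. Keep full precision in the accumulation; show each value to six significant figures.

S_4 ≈ 68.4930

∫_4^14 x·e^(−x/27) dx evaluates to 62.6379.
½[f(4) + f(14)] = ½[3.44921 + 8.33563] = 5.89242.
So far: 68.5303.
Correction k=1: B_{2}/2! · (f^{(1)}(14) − f^{(1)}(4)) = 1/12 · (0.286675 − 0.734555) = -0.0373233.
After k=1: 68.4930.
Correction k=2: B_{4}/4! · (f^{(3)}(14) − f^{(3)}(4)) = −1/720 · (0.00202672 − 0.00337334) = 1.87030e-06.
After k=2: 68.4930.
Correction k=3: B_{6}/6! · (f^{(5)}(14) − f^{(5)}(4)) = 1/30240 · (5.02085e-06 − 7.87250e-06) = -9.43007e-11.
After k=3: 68.4930.
Correction k=4: B_{8}/8! · (f^{(7)}(14) − f^{(7)}(4)) = −1/1209600 · (9.96098e-09 − 1.52505e-08) = 4.37299e-15.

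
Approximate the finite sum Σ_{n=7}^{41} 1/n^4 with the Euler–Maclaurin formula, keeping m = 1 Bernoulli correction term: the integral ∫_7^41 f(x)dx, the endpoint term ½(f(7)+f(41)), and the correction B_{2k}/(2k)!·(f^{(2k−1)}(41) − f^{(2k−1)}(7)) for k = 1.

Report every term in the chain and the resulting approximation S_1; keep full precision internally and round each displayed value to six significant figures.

S_1 ≈ 0.00119523

The integral term ∫_7^41 1/x^4 dx = 0.000966981.
Endpoint term: (f(7) + f(41))/2 = (0.000416493 + 3.53887e-07)/2 = 0.000208424.
So far: 0.00117540.
Order-1 term: 1/12 · (-3.45256e-08 − (-0.000237996)) = 1.98301e-05.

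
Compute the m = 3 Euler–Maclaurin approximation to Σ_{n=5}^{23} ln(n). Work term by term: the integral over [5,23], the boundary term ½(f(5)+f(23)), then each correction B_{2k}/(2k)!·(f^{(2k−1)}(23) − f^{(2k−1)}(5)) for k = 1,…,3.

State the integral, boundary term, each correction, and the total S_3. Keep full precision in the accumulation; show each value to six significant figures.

Integral: ∫_5^23 ln(x) dx = 46.0692.
½[f(5) + f(23)] = ½[1.60944 + 3.13549] = 2.37247.
Integral + boundary = 48.4416.
Order-1 term: 1/12 · (0.0434783 − 0.200000) = -0.0130435.
Running total after k=1: 48.4286.
Order-2 term: −1/720 · (0.000164379 − 0.0160000) = 2.19939e-05.
Running total after k=2: 48.4286.
Order-3 term: 1/30240 · (3.72883e-06 − 0.00768000) = -2.53845e-07.

S_3 ≈ 48.4286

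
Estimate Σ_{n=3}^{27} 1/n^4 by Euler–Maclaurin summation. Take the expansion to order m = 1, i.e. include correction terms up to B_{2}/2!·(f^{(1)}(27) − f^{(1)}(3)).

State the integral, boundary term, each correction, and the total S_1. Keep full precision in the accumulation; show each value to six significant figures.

S_1 ≈ 0.0198742

The integral term ∫_3^27 1/x^4 dx = 0.0123287.
½[f(3) + f(27)] = ½[0.0123457 + 1.88168e-06] = 0.00617378.
Integral + boundary = 0.0185025.
Order-1 term: 1/12 · (-2.78767e-07 − (-0.0164609)) = 0.00137172.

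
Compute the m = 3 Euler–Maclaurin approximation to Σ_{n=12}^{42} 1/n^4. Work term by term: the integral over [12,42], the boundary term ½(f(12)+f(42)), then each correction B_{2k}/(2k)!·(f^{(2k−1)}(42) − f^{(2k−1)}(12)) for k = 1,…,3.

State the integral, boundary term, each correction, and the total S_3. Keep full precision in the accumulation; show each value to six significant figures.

S_3 ≈ 0.000214008

∫_12^42 1/x^4 dx evaluates to 0.000188402.
Endpoint term: (f(12) + f(42))/2 = (4.82253e-05 + 3.21368e-07)/2 = 2.42733e-05.
So far: 0.000212675.
k=1: B_{2}/(2)! × [f^{(1)}(42) − f^{(1)}(12)] = 1/12 × (-3.06065e-08 − (-1.60751e-05)) = 1.33704e-06.
Partial sum through k=1: 0.000214012.
k=2: B_{4}/(4)! × [f^{(3)}(42) − f^{(3)}(12)] = −1/720 × (-5.20519e-10 − (-3.34898e-06)) = -4.65064e-09.
Partial sum through k=2: 0.000214008.
k=3: B_{6}/(6)! × [f^{(5)}(42) − f^{(5)}(12)] = 1/30240 × (-1.65244e-11 − (-1.30238e-06)) = 4.30676e-11.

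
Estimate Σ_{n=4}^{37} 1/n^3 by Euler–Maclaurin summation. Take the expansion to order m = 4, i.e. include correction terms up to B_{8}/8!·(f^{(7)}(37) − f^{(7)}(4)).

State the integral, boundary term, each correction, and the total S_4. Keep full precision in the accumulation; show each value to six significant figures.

Integral: ∫_4^37 1/x^3 dx = 0.0308848.
Endpoint term: (f(4) + f(37))/2 = (0.0156250 + 1.97422e-05)/2 = 0.00782237.
Integral + boundary = 0.0387071.
Correction k=1: B_{2}/2! · (f^{(1)}(37) − f^{(1)}(4)) = 1/12 · (-1.60072e-06 − (-0.0117188)) = 0.000976429.
After k=1: 0.0396836.
Correction k=2: B_{4}/4! · (f^{(3)}(37) − f^{(3)}(4)) = −1/720 · (-2.33852e-08 − (-0.0146484)) = -2.03450e-05.
After k=2: 0.0396632.
Correction k=3: B_{6}/6! · (f^{(5)}(37) − f^{(5)}(4)) = 1/30240 · (-7.17442e-10 − (-0.0384521)) = 1.27157e-06.
After k=3: 0.0396645.
Correction k=4: B_{8}/8! · (f^{(7)}(37) − f^{(7)}(4)) = −1/1209600 · (-3.77325e-11 − (-0.173035)) = -1.43051e-07.

S_4 ≈ 0.0396644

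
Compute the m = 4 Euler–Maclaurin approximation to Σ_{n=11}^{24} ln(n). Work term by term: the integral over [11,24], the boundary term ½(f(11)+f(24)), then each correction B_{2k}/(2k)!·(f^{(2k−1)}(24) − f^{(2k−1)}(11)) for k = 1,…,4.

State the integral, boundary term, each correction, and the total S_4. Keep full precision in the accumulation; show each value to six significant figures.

S_4 ≈ 39.6803

∫_11^24 ln(x) dx evaluates to 36.8964.
Endpoint term: (f(11) + f(24))/2 = (2.39790 + 3.17805)/2 = 2.78797.
Integral + boundary = 39.6844.
Order-1 term: 1/12 · (0.0416667 − 0.0909091) = -0.00410354.
Partial sum through k=1: 39.6803.
Order-2 term: −1/720 · (0.000144676 − 0.00150263) = 1.88605e-06.
Partial sum through k=2: 39.6803.
Order-3 term: 1/30240 · (3.01408e-06 − 0.000149021) = -4.82827e-09.
Partial sum through k=3: 39.6803.
Order-4 term: −1/1209600 · (1.56983e-07 − 3.69474e-05) = 3.04153e-11.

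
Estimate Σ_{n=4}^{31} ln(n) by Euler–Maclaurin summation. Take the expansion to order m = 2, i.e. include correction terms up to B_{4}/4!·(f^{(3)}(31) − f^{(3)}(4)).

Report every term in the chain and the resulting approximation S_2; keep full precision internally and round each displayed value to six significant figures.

S_2 ≈ 76.3005

Integral: ∫_4^31 ln(x) dx = 73.9084.
Endpoint term: (f(4) + f(31))/2 = (1.38629 + 3.43399)/2 = 2.41014.
So far: 76.3186.
k=1: B_{2}/(2)! × [f^{(1)}(31) − f^{(1)}(4)] = 1/12 × (0.0322581 − 0.250000) = -0.0181452.
Partial sum through k=1: 76.3004.
k=2: B_{4}/(4)! × [f^{(3)}(31) − f^{(3)}(4)] = −1/720 × (6.71344e-05 − 0.0312500) = 4.33095e-05.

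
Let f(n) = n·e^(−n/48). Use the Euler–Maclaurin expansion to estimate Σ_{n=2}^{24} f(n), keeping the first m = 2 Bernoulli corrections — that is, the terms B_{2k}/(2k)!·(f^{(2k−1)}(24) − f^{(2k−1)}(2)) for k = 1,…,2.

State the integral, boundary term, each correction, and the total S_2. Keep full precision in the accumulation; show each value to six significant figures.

Integral: ∫_2^24 x·e^(−x/48) dx = 205.885.
½[f(2) + f(24)] = ½[1.91838 + 14.5567] = 8.23756.
Running total after boundary: 214.122.
Order-1 term: 1/12 · (0.303265 − 0.919223) = -0.0513298.
Running total after k=1: 214.071.
Order-2 term: −1/720 · (0.000658128 − 0.00123160) = 7.96486e-07.

S_2 ≈ 214.071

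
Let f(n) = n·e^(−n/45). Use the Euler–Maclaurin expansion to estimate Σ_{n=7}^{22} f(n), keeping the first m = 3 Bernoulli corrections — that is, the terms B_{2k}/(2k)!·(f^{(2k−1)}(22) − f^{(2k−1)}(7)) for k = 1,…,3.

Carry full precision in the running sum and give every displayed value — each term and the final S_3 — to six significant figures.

Integral: ∫_7^22 x·e^(−x/45) dx = 153.776.
½[f(7) + f(22)] = ½[5.99158 + 13.4928] = 9.74217.
Running total after boundary: 163.519.
Order-1 term: 1/12 · (0.313468 − 0.722793) = -0.0341104.
Partial sum through k=1: 163.485.
Order-2 term: −1/720 · (0.000760535 − 0.00120231) = 6.13573e-07.
Partial sum through k=2: 163.485.
Order-3 term: 1/30240 · (6.74702e-07 − 1.01120e-06) = -1.11276e-11.

S_3 ≈ 163.485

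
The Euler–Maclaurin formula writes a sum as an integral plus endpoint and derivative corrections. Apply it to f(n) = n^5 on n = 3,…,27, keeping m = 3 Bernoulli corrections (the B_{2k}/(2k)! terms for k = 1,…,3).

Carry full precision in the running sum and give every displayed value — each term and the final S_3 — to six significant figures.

S_3 ≈ 7.19659e+07

Integral: ∫_3^27 x^5 dx = 6.45700e+07.
Boundary: ½(f(3) + f(27)) = ½(243.000 + 1.43489e+07) = 7.17458e+06.
So far: 7.17445e+07.
Correction k=1: B_{2}/2! · (f^{(1)}(27) − f^{(1)}(3)) = 1/12 · (2.65720e+06 − 405.000) = 221400.
Partial sum through k=1: 7.19659e+07.
Correction k=2: B_{4}/4! · (f^{(3)}(27) − f^{(3)}(3)) = −1/720 · (43740.0 − 540.000) = -60.0000.
Partial sum through k=2: 7.19659e+07.
Correction k=3: B_{6}/6! · (f^{(5)}(27) − f^{(5)}(3)) = 1/30240 · (120.000 − 120.000) = 0.00000.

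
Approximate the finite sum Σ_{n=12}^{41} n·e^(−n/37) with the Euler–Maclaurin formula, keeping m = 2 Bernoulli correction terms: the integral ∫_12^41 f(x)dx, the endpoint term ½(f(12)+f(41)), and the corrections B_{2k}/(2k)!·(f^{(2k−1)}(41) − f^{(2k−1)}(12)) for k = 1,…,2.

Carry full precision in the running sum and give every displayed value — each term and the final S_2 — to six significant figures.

Integral: ∫_12^41 x·e^(−x/37) dx = 357.919.
½[f(12) + f(41)] = ½[8.67619 + 13.5375] = 11.1068.
So far: 369.026.
k=1: B_{2}/(2)! × [f^{(1)}(41) − f^{(1)}(12)] = 1/12 × (-0.0356955 − 0.488524) = -0.0436850.
Partial sum through k=1: 368.982.
k=2: B_{4}/(4)! × [f^{(3)}(41) − f^{(3)}(12)] = −1/720 × (0.000456297 − 0.00141312) = 1.32892e-06.

S_2 ≈ 368.982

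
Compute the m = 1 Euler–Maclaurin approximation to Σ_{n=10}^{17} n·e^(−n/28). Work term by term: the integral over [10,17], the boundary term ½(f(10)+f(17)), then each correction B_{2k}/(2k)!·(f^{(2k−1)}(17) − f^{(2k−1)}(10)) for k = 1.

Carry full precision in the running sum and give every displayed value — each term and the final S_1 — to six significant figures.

S_1 ≈ 65.9810

Integral: ∫_10^17 x·e^(−x/28) dx = 57.8706.
Endpoint term: (f(10) + f(17))/2 = (6.99673 + 9.26339)/2 = 8.13006.
Integral + boundary = 66.0007.
Order-1 term: 1/12 · (0.214070 − 0.449789) = -0.0196433.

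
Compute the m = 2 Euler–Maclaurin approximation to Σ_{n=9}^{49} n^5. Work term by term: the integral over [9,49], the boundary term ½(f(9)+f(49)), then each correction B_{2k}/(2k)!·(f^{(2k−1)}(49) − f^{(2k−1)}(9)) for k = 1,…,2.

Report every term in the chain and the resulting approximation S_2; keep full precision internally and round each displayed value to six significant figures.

S_2 ≈ 2.45046e+09

∫_9^49 x^5 dx evaluates to 2.30679e+09.
Endpoint term: (f(9) + f(49))/2 = (59049.0 + 2.82475e+08)/2 = 1.41267e+08.
So far: 2.44806e+09.
Correction k=1: B_{2}/2! · (f^{(1)}(49) − f^{(1)}(9)) = 1/12 · (2.88240e+07 − 32805.0) = 2.39927e+06.
Running total after k=1: 2.45046e+09.
Correction k=2: B_{4}/4! · (f^{(3)}(49) − f^{(3)}(9)) = −1/720 · (144060 − 4860.00) = -193.333.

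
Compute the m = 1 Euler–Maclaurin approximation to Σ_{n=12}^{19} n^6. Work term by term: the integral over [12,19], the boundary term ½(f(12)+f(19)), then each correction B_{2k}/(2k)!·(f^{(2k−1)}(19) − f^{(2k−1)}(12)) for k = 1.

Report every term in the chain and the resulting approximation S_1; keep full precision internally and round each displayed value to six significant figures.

S_1 ≈ 1.48707e+08

∫_12^19 x^6 dx evaluates to 1.22577e+08.
Endpoint term: (f(12) + f(19))/2 = (2.98598e+06 + 4.70459e+07)/2 = 2.50159e+07.
Running total after boundary: 1.47593e+08.
Correction k=1: B_{2}/2! · (f^{(1)}(19) − f^{(1)}(12)) = 1/12 · (1.48566e+07 − 1.49299e+06) = 1.11363e+06.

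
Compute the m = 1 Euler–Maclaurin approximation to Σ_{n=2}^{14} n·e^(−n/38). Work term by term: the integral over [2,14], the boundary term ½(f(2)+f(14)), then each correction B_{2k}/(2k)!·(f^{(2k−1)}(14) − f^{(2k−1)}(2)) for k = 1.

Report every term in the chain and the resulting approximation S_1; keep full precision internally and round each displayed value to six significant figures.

Integral: ∫_2^14 x·e^(−x/38) dx = 75.0210.
½[f(2) + f(14)] = ½[1.89746 + 9.68556] = 5.79151.
Running total after boundary: 80.8125.
Order-1 term: 1/12 · (0.436943 − 0.898796) = -0.0384878.

S_1 ≈ 80.7740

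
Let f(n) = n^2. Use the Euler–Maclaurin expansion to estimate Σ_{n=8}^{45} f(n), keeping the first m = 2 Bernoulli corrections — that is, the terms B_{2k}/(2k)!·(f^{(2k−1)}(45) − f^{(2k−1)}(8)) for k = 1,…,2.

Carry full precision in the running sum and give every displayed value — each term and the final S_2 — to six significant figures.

∫_8^45 x^2 dx evaluates to 30204.3.
Boundary: ½(f(8) + f(45)) = ½(64.0000 + 2025.00) = 1044.50.
Running total after boundary: 31248.8.
k=1: B_{2}/(2)! × [f^{(1)}(45) − f^{(1)}(8)] = 1/12 × (90.0000 − 16.0000) = 6.16667.
Partial sum through k=1: 31255.0.
k=2: B_{4}/(4)! × [f^{(3)}(45) − f^{(3)}(8)] = −1/720 × (0.00000 − 0.00000) = 0.00000.

S_2 ≈ 31255.0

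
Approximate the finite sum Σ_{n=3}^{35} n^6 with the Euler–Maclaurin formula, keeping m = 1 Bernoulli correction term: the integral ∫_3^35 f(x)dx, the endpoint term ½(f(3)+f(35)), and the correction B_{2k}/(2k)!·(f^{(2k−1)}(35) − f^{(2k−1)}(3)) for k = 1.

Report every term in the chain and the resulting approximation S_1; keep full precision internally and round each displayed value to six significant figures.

S_1 ≈ 1.01367e+10

Integral: ∫_3^35 x^6 dx = 9.19133e+09.
Endpoint term: (f(3) + f(35))/2 = (729.000 + 1.83827e+09)/2 = 9.19133e+08.
Running total after boundary: 1.01105e+10.
Correction k=1: B_{2}/2! · (f^{(1)}(35) − f^{(1)}(3)) = 1/12 · (3.15131e+08 − 1458.00) = 2.62608e+07.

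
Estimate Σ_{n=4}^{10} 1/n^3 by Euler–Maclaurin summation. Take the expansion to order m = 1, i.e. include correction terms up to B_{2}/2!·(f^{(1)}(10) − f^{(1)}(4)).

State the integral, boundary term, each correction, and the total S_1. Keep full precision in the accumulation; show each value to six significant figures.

∫_4^10 1/x^3 dx evaluates to 0.0262500.
Endpoint term: (f(4) + f(10))/2 = (0.0156250 + 0.00100000)/2 = 0.00831250.
Integral + boundary = 0.0345625.
Order-1 term: 1/12 · (-0.000300000 − (-0.0117188)) = 0.000951563.

S_1 ≈ 0.0355141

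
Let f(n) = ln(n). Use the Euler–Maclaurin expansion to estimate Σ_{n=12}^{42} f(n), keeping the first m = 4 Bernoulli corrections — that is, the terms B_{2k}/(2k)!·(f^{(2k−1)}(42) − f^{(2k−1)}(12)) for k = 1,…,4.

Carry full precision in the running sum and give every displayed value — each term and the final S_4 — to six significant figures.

The integral term ∫_12^42 ln(x) dx = 97.1632.
Endpoint term: (f(12) + f(42))/2 = (2.48491 + 3.73767)/2 = 3.11129.
Running total after boundary: 100.275.
Order-1 term: 1/12 · (0.0238095 − 0.0833333) = -0.00496032.
Running total after k=1: 100.270.
Order-2 term: −1/720 · (2.69949e-05 − 0.00115741) = 1.57002e-06.
Running total after k=2: 100.270.
Order-3 term: 1/30240 · (1.83639e-07 − 9.64506e-05) = -3.18343e-09.
Running total after k=3: 100.270.
Order-4 term: −1/1209600 · (3.12311e-09 − 2.00939e-05) = 1.66094e-11.

S_4 ≈ 100.270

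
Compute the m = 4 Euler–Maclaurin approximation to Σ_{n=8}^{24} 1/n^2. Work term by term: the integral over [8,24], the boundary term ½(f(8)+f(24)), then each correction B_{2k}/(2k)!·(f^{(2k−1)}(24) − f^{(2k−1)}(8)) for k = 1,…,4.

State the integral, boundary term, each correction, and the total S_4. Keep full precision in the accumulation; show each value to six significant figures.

Integral: ∫_8^24 1/x^2 dx = 0.0833333.
Endpoint term: (f(8) + f(24))/2 = (0.0156250 + 0.00173611)/2 = 0.00868056.
Running total after boundary: 0.0920139.
k=1: B_{2}/(2)! × [f^{(1)}(24) − f^{(1)}(8)] = 1/12 × (-0.000144676 − (-0.00390625)) = 0.000313465.
Partial sum through k=1: 0.0923274.
k=2: B_{4}/(4)! × [f^{(3)}(24) − f^{(3)}(8)] = −1/720 × (-3.01408e-06 − (-0.000732422)) = -1.01307e-06.
Partial sum through k=2: 0.0923263.
k=3: B_{6}/(6)! × [f^{(5)}(24) − f^{(5)}(8)] = 1/30240 × (-1.56983e-07 − (-0.000343323)) = 1.13481e-08.
Partial sum through k=3: 0.0923264.
k=4: B_{8}/(8)! × [f^{(7)}(24) − f^{(7)}(8)] = −1/1209600 × (-1.52623e-08 − (-0.000300407)) = -2.48340e-10.

S_4 ≈ 0.0923264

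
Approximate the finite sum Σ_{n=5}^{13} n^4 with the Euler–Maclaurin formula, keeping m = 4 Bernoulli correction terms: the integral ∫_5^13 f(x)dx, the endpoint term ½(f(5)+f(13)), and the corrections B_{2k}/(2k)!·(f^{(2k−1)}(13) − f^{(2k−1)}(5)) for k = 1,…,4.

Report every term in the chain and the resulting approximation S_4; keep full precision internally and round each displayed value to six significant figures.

S_4 ≈ 88917.0

∫_5^13 x^4 dx evaluates to 73633.6.
Endpoint term: (f(5) + f(13))/2 = (625.000 + 28561.0)/2 = 14593.0.
Running total after boundary: 88226.6.
k=1: B_{2}/(2)! × [f^{(1)}(13) − f^{(1)}(5)] = 1/12 × (8788.00 − 500.000) = 690.667.
Partial sum through k=1: 88917.3.
k=2: B_{4}/(4)! × [f^{(3)}(13) − f^{(3)}(5)] = −1/720 × (312.000 − 120.000) = -0.266667.
Partial sum through k=2: 88917.0.
k=3: B_{6}/(6)! × [f^{(5)}(13) − f^{(5)}(5)] = 1/30240 × (0.00000 − 0.00000) = 0.00000.
Partial sum through k=3: 88917.0.
k=4: B_{8}/(8)! × [f^{(7)}(13) − f^{(7)}(5)] = −1/1209600 × (0.00000 − 0.00000) = 0.00000.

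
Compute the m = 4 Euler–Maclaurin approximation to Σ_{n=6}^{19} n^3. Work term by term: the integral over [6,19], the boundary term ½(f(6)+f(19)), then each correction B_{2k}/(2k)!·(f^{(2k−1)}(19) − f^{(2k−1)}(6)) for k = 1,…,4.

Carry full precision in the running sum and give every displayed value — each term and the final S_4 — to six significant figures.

The integral term ∫_6^19 x^3 dx = 32256.2.
½[f(6) + f(19)] = ½[216.000 + 6859.00] = 3537.50.
Integral + boundary = 35793.8.
k=1: B_{2}/(2)! × [f^{(1)}(19) − f^{(1)}(6)] = 1/12 × (1083.00 − 108.000) = 81.2500.
Partial sum through k=1: 35875.0.
k=2: B_{4}/(4)! × [f^{(3)}(19) − f^{(3)}(6)] = −1/720 × (6.00000 − 6.00000) = 0.00000.
Partial sum through k=2: 35875.0.
k=3: B_{6}/(6)! × [f^{(5)}(19) − f^{(5)}(6)] = 1/30240 × (0.00000 − 0.00000) = 0.00000.
Partial sum through k=3: 35875.0.
k=4: B_{8}/(8)! × [f^{(7)}(19) − f^{(7)}(6)] = −1/1209600 × (0.00000 − 0.00000) = 0.00000.

S_4 ≈ 35875.0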